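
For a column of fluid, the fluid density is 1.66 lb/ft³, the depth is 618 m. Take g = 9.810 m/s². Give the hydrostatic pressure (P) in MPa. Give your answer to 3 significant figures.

P is given directly by: P = ρgh.
ρ = 1.66 lb/ft³ = 26.59 kg/m³; h = 618 m; g = 9.810 m/s².
P = 1.612×10^5 Pa  (the unit combination reduces to kg/(m·s²) = Pa)
1.612×10^5 Pa × (1 MPa / 1.000×10^6 Pa) = 0.1612 MPa

0.161 MPa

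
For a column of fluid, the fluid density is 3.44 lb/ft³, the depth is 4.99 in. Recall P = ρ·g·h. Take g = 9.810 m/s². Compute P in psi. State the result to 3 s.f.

Directly: P = ρgh.
ρ = 3.44 lb/ft³ = 55.10 kg/m³; h = 4.99 in = 0.1267 m; g = 9.810 m/s².
P = 68.51 Pa
68.51 Pa × (1 psi / 6895 Pa) = 0.009937 psi

0.00994 psi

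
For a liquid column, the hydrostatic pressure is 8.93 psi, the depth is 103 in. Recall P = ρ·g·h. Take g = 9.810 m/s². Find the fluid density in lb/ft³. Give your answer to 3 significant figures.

Rearranging: ρ = P/(g·h).
P = 8.93 psi = 61570 Pa; h = 103 in = 2.616 m; g = 9.810 m/s².
ρ = 2399 kg/m³
2399 kg/m³ × (1 lb/ft³ / 16.02 kg/m³) = 149.8 lb/ft³

150 lb/ft³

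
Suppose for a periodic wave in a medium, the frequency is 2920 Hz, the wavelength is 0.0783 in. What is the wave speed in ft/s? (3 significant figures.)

v is given directly by: v = fλ.
f = 2920 Hz; λ = 0.0783 in = 0.001989 m.
v = 5.807 m/s
5.807 m/s × (1 ft/s / 0.3048 m/s) = 19.05 ft/s

19.1 ft/s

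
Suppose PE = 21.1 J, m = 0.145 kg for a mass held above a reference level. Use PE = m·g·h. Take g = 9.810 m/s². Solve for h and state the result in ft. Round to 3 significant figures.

Rearranging PE = m·g·h for h: h = PE/(m·g).
PE = 21.1 J; m = 0.145 kg; g = 9.810 m/s².
h = 14.83 m
14.83 m × (1 ft / 0.3048 m) = 48.67 ft

48.7 ft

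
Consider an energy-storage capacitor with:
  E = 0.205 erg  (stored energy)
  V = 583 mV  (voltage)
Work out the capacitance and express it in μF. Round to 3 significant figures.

Rearranging E = ½C·V² for C: C = 2E/V².
E = 0.205 erg = 2.050×10^-8 J; V = 583 mV = 0.5830 V.
C = 1.206×10^-7 F
1.206×10^-7 F × (1 μF / 1.000×10^-6 F) = 0.1206 μF

0.121 μF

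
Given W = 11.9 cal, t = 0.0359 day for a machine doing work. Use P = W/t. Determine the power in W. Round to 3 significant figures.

0.0161 W

P is given directly by: P = W/t.
W = 11.9 cal = 49.79 J; t = 0.0359 day = 3102 s.
P = 0.01605 W  (the unit combination reduces to kg·m²/s³ = W)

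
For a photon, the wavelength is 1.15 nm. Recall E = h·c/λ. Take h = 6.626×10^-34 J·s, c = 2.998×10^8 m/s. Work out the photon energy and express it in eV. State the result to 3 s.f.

E is given directly by: E = hc/λ.
λ = 1.15 nm = 1.150×10^-9 m; h = 6.626×10^-34 J·s; c = 2.998×10^8 m/s.
E = 1.727×10^-16 J  (the unit combination reduces to kg·m²/s² = J)
1.727×10^-16 J × (1 eV / 1.602×10^-19 J) = 1078 eV

1080 eV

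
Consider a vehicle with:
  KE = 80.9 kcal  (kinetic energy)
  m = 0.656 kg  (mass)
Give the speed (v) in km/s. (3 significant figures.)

Rearranging KE = ½mv² for v: v = √(2·KE/m).
KE = 80.9 kcal = 3.385×10^5 J; m = 0.656 kg.
v = 1016 m/s
1016 m/s × (1 km/s / 1000 m/s) = 1.016 km/s

1.02 km/s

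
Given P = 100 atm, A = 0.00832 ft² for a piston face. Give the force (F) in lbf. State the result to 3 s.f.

Rearranging: F = P·A.
P = 100 atm = 1.013×10^7 Pa; A = 0.00832 ft² = 7.730×10^-4 m².
F = 7832 N
7832 N × (1 lbf / 4.448 N) = 1761 lbf

1760 lbf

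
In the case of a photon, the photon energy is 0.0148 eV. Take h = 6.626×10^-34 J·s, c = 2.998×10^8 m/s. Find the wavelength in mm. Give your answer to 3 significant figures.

0.0838 mm

Rearranging E = h·c/λ for λ: λ = hc/E.
E = 0.0148 eV = 2.371×10^-21 J; h = 6.626×10^-34 J·s; c = 2.998×10^8 m/s.
λ = 8.377×10^-5 m
8.377×10^-5 m × (1 mm / 0.001000 m) = 0.08377 mm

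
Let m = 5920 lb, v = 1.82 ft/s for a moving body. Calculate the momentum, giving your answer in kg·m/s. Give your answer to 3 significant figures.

1490 kg·m/s

p is given directly by: p = mv.
m = 5920 lb = 2685 kg; v = 1.82 ft/s = 0.5547 m/s.
p = 1490 kg·m/s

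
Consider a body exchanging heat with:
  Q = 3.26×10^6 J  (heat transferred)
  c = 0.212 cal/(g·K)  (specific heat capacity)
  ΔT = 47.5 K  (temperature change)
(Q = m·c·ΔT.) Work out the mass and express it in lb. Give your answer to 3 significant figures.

171 lb

Solving Q = m·c·ΔT for m: m = Q/(c·ΔT).
Q = 3.26×10^6 J; c = 0.212 cal/(g·K) = 887.0 J/(kg·K); ΔT = 47.5 K.
m = 77.37 kg
77.37 kg × (1 lb / 0.4536 kg) = 170.6 lb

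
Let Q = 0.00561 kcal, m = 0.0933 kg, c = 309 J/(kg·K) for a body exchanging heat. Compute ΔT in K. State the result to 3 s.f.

0.814 K

Solving Q = m·c·ΔT for ΔT: ΔT = Q/(m·c).
Q = 0.00561 kcal = 23.47 J; m = 0.0933 kg; c = 309 J/(kg·K).
ΔT = 0.8142 K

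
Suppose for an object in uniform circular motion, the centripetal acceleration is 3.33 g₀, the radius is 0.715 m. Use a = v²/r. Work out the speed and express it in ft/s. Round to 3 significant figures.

Solving a = v²/r for v: v = √(a·r).
a = 3.33 g₀ = 32.66 m/s²; r = 0.715 m.
v = 4.832 m/s
4.832 m/s × (1 ft/s / 0.3048 m/s) = 15.85 ft/s

15.9 ft/s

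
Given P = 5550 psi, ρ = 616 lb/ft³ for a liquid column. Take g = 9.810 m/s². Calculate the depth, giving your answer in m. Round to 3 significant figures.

Rearranging: h = P/(ρ·g).
P = 5550 psi = 3.827×10^7 Pa; ρ = 616 lb/ft³ = 9867 kg/m³; g = 9.810 m/s².
h = 395.3 m

395 m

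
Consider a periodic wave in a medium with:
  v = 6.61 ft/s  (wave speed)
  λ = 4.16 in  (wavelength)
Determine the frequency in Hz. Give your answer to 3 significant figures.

19.1 Hz

Rearranging v = f·λ for f: f = v/λ.
v = 6.61 ft/s = 2.015 m/s; λ = 4.16 in = 0.1057 m.
f = 19.07 Hz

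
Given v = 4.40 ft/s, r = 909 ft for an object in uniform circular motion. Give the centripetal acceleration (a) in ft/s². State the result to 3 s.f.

a is given directly by: a = v²/r.
v = 4.40 ft/s = 1.341 m/s; r = 909 ft = 277.1 m.
a = 0.006492 m/s²
0.006492 m/s² × (1 ft/s² / 0.3048 m/s²) = 0.02130 ft/s²

0.0213 ft/s²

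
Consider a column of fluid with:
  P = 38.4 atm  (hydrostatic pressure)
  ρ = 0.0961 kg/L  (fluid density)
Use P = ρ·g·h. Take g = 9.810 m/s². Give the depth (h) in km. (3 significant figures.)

4.13 km

Rearranging P = ρ·g·h for h: h = P/(ρ·g).
P = 38.4 atm = 3.891×10^6 Pa; ρ = 0.0961 kg/L = 96.10 kg/m³; g = 9.810 m/s².
h = 4127 m
4127 m × (1 km / 1000 m) = 4.127 km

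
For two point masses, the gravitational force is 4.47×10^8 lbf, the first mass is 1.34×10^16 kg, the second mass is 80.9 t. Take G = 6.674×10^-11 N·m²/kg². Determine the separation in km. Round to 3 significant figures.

From Newton's law of gravitation: r = √(G·m₁m₂/F).
F = 4.47×10^8 lbf = 1.988×10^9 N; m₁ = 1.34×10^16 kg; m₂ = 80.9 t = 80900 kg; G = 6.674×10^-11 N·m²/kg².
r = 6.032 m
6.032 m × (1 km / 1000 m) = 0.006032 km

0.00603 km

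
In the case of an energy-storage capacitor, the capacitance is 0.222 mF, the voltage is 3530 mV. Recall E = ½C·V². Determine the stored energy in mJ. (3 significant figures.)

E is given directly by: E = ½CV².
C = 0.222 mF = 2.220×10^-4 F; V = 3530 mV = 3.530 V.
E = 0.001383 J  (the unit combination reduces to kg·m²/s² = J)
0.001383 J × (1 mJ / 0.001000 J) = 1.383 mJ

1.38 mJ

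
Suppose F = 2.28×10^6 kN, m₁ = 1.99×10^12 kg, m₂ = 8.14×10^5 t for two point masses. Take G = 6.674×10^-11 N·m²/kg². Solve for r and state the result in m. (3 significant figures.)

6.89 m

From Newton's law of gravitation: r = √(G·m₁m₂/F).
F = 2.28×10^6 kN = 2.280×10^9 N; m₁ = 1.99×10^12 kg; m₂ = 8.14×10^5 t = 8.140×10^8 kg; G = 6.674×10^-11 N·m²/kg².
r = 6.886 m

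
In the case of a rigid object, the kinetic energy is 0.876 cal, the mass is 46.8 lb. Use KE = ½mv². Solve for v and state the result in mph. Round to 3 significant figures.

1.31 mph

Solving KE = ½mv² for v: v = √(2·KE/m).
KE = 0.876 cal = 3.665 J; m = 46.8 lb = 21.23 kg.
v = 0.5876 m/s
0.5876 m/s × (1 mph / 0.4470 m/s) = 1.315 mph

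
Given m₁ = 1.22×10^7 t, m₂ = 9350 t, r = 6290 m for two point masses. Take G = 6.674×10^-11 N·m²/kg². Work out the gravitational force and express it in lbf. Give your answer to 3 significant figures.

0.0433 lbf

From Newton's law of gravitation: F = Gm₁m₂/r².
m₁ = 1.22×10^7 t = 1.220×10^10 kg; m₂ = 9350 t = 9.350×10^6 kg; r = 6290 m; G = 6.674×10^-11 N·m²/kg².
F = 0.1924 N
0.1924 N × (1 lbf / 4.448 N) = 0.04326 lbf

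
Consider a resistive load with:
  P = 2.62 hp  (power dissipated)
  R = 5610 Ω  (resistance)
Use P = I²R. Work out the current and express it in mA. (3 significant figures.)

590 mA

Rearranging: I = √(P/R).
P = 2.62 hp = 1954 W; R = 5610 Ω.
I = 0.5901 A
0.5901 A × (1 mA / 0.001000 A) = 590.1 mA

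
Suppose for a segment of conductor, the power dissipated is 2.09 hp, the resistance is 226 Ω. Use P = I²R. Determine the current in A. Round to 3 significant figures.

Rearranging: I = √(P/R).
P = 2.09 hp = 1559 W; R = 226 Ω.
I = 2.626 A

2.63 A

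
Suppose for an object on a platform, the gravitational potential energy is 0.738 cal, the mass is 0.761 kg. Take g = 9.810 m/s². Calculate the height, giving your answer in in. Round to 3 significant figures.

Solving PE = m·g·h for h: h = PE/(m·g).
PE = 0.738 cal = 3.088 J; m = 0.761 kg; g = 9.810 m/s².
h = 0.4136 m
0.4136 m × (1 in / 0.02540 m) = 16.28 in

16.3 in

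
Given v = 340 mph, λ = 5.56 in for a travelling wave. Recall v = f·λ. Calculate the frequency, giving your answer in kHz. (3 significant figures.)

1.08 kHz

Rearranging v = f·λ for f: f = v/λ.
v = 340 mph = 152.0 m/s; λ = 5.56 in = 0.1412 m.
f = 1076 Hz
1076 Hz × (1 kHz / 1000 Hz) = 1.076 kHz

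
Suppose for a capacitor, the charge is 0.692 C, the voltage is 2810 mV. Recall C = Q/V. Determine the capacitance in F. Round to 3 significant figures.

Directly: C = Q/V.
Q = 0.692 C; V = 2810 mV = 2.810 V.
C = 0.2463 F

0.246 F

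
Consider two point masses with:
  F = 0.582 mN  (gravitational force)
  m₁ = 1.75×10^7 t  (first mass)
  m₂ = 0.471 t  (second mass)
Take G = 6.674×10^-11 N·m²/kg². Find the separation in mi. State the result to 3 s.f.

From Newton's law of gravitation: r = √(G·m₁m₂/F).
F = 0.582 mN = 5.820×10^-4 N; m₁ = 1.75×10^7 t = 1.750×10^10 kg; m₂ = 0.471 t = 471.0 kg; G = 6.674×10^-11 N·m²/kg².
r = 972.2 m
972.2 m × (1 mi / 1609 m) = 0.6041 mi

0.604 mi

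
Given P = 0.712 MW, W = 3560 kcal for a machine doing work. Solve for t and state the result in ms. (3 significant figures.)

20900 ms

Solving P = W/t for t: t = W/P.
P = 0.712 MW = 7.120×10^5 W; W = 3560 kcal = 1.490×10^7 J.
t = 20.92 s
20.92 s × (1 ms / 0.001000 s) = 20920 ms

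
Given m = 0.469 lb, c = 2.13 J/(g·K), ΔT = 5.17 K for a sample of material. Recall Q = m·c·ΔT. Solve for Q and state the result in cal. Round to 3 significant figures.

560 cal

Directly: Q = mcΔT.
m = 0.469 lb = 0.2127 kg; c = 2.13 J/(g·K) = 2130 J/(kg·K); ΔT = 5.17 K.
Q = 2343 J  (the unit combination reduces to kg·m²/s² = J)
2343 J × (1 cal / 4.184 J) = 559.9 cal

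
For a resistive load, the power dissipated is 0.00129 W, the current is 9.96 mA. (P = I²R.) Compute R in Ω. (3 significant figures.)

Solving P = I²R for R: R = P/I².
P = 0.00129 W; I = 9.96 mA = 0.009960 A.
R = 13.00 Ω

13.0 Ω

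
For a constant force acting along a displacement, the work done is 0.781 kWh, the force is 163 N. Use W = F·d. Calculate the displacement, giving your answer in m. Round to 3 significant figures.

17200 m

Rearranging: d = W/F.
W = 0.781 kWh = 2.812×10^6 J; F = 163 N.
d = 17249 m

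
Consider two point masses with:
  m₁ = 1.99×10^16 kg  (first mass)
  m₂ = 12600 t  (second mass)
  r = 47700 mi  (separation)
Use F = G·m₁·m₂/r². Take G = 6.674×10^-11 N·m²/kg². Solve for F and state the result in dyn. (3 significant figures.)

284 dyn

From Newton's law of gravitation: F = Gm₁m₂/r².
m₁ = 1.99×10^16 kg; m₂ = 12600 t = 1.260×10^7 kg; r = 47700 mi = 7.677×10^7 m; G = 6.674×10^-11 N·m²/kg².
F = 0.002840 N  (the unit combination reduces to kg·m/s² = N)
0.002840 N × (1 dyn / 1.000×10^-5 N) = 284.0 dyn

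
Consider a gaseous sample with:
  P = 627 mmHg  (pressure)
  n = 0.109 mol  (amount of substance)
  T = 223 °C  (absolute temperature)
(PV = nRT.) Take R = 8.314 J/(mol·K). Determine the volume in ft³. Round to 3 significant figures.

0.190 ft³

Solving PV = nRT for V: V = nRT/P.
P = 627 mmHg = 83593 Pa; n = 0.109 mol; T = 223 °C = 496.1 K; R = 8.314 J/(mol·K).
V = 0.005379 m³
0.005379 m³ × (1 ft³ / 0.02832 m³) = 0.1899 ft³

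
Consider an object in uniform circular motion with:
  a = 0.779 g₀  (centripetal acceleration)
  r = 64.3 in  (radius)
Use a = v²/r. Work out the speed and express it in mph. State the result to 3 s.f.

Rearranging a = v²/r for v: v = √(a·r).
a = 0.779 g₀ = 7.639 m/s²; r = 64.3 in = 1.633 m.
v = 3.532 m/s
3.532 m/s × (1 mph / 0.4470 m/s) = 7.901 mph

7.90 mph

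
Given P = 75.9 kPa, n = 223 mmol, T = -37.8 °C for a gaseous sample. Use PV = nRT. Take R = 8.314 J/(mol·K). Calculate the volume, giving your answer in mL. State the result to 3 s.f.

From the ideal-gas law: V = nRT/P.
P = 75.9 kPa = 75900 Pa; n = 223 mmol = 0.2230 mol; T = -37.8 °C = 235.3 K; R = 8.314 J/(mol·K).
V = 0.005749 m³
0.005749 m³ × (1 mL / 1.000×10^-6 m³) = 5749 mL

5750 mL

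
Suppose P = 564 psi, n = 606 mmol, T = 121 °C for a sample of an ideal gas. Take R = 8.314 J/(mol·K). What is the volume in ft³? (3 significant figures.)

Rearranging PV = nRT for V: V = nRT/P.
P = 564 psi = 3.889×10^6 Pa; n = 606 mmol = 0.6060 mol; T = 121 °C = 394.1 K; R = 8.314 J/(mol·K).
V = 5.107×10^-4 m³
5.107×10^-4 m³ × (1 ft³ / 0.02832 m³) = 0.01803 ft³

0.0180 ft³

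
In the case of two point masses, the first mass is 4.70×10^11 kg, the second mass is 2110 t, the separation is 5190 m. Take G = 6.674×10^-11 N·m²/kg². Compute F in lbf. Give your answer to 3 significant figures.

Directly: F = Gm₁m₂/r².
m₁ = 4.70×10^11 kg; m₂ = 2110 t = 2.110×10^6 kg; r = 5190 m; G = 6.674×10^-11 N·m²/kg².
F = 2.457 N  (the unit combination reduces to kg·m/s² = N)
2.457 N × (1 lbf / 4.448 N) = 0.5524 lbf

0.552 lbf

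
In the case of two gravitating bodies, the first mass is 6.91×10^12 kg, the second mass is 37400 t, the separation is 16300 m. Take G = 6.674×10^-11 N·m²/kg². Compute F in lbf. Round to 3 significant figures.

14.6 lbf

From Newton's law of gravitation: F = Gm₁m₂/r².
m₁ = 6.91×10^12 kg; m₂ = 37400 t = 3.740×10^7 kg; r = 16300 m; G = 6.674×10^-11 N·m²/kg².
F = 64.92 N
64.92 N × (1 lbf / 4.448 N) = 14.59 lbf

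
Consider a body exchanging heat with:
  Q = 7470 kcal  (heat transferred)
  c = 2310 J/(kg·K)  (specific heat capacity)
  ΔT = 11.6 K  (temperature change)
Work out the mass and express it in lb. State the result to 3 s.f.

Rearranging: m = Q/(c·ΔT).
Q = 7470 kcal = 3.125×10^7 J; c = 2310 J/(kg·K); ΔT = 11.6 K.
m = 1166 kg
1166 kg × (1 lb / 0.4536 kg) = 2571 lb

2570 lb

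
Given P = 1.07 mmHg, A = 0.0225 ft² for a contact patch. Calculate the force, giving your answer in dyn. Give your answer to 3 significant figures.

29800 dyn

Rearranging P = F/A for F: F = P·A.
P = 1.07 mmHg = 142.7 Pa; A = 0.0225 ft² = 0.002090 m².
F = 0.2982 N  (the unit combination reduces to kg·m/s² = N)
0.2982 N × (1 dyn / 1.000×10^-5 N) = 29819 dyn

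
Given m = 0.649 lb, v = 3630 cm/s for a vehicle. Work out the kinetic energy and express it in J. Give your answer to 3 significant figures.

Directly: KE = ½mv².
m = 0.649 lb = 0.2944 kg; v = 3630 cm/s = 36.30 m/s.
KE = 194.0 J  (the unit combination reduces to kg·m²/s² = J)

194 J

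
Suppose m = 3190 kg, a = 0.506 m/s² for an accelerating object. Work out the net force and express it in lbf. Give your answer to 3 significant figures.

F is given directly by: F = m·a.
m = 3190 kg; a = 0.506 m/s².
F = 1614 N
1614 N × (1 lbf / 4.448 N) = 362.9 lbf

363 lbf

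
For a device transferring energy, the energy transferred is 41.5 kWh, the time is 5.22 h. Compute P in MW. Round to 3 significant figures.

Directly: P = W/t.
W = 41.5 kWh = 1.494×10^8 J; t = 5.22 h = 18792 s.
P = 7950 W
7950 W × (1 MW / 1.000×10^6 W) = 0.007950 MW

0.00795 MW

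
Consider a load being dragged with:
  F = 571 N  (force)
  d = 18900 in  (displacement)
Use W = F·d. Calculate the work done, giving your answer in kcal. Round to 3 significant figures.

W is given directly by: W = F·d.
F = 571 N; d = 18900 in = 480.1 m.
W = 2.741×10^5 J
2.741×10^5 J × (1 kcal / 4184 J) = 65.51 kcal

65.5 kcal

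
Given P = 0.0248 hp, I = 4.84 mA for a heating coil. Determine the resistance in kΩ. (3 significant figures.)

Rearranging: R = P/I².
P = 0.0248 hp = 18.49 W; I = 4.84 mA = 0.004840 A.
R = 7.895×10^5 Ω
7.895×10^5 Ω × (1 kΩ / 1000 Ω) = 789.5 kΩ

789 kΩ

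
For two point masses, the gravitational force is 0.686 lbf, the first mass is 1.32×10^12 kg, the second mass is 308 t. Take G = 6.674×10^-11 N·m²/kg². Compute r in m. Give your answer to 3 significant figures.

Rearranging F = G·m₁·m₂/r² for r: r = √(G·m₁m₂/F).
F = 0.686 lbf = 3.051 N; m₁ = 1.32×10^12 kg; m₂ = 308 t = 3.080×10^5 kg; G = 6.674×10^-11 N·m²/kg².
r = 2982 m

2980 m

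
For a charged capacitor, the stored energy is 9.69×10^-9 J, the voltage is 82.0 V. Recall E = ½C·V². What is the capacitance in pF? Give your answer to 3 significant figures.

2.88 pF

Rearranging E = ½C·V² for C: C = 2E/V².
E = 9.69×10^-9 J; V = 82.0 V.
C = 2.882×10^-12 F
2.882×10^-12 F × (1 pF / 1.000×10^-12 F) = 2.882 pF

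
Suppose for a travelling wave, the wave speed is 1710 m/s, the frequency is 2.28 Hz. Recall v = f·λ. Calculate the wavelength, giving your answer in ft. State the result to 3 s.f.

Solving v = f·λ for λ: λ = v/f.
v = 1710 m/s; f = 2.28 Hz.
λ = 750.0 m
750.0 m × (1 ft / 0.3048 m) = 2461 ft

2460 ft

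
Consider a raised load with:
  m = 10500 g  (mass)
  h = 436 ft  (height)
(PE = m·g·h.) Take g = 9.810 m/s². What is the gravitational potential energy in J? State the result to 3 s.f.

13700 J

Directly: PE = mgh.
m = 10500 g = 10.50 kg; h = 436 ft = 132.9 m; g = 9.810 m/s².
PE = 13689 J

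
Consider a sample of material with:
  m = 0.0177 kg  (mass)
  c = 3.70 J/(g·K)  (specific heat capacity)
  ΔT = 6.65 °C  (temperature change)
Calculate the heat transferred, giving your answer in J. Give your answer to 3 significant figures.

Directly: Q = mcΔT.
m = 0.0177 kg; c = 3.70 J/(g·K) = 3700 J/(kg·K); ΔT = 6.65 °C = 6.650 K.
Q = 435.5 J

436 J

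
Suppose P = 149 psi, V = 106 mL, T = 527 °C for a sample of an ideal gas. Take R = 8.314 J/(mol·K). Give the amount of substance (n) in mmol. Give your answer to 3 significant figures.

Solving PV = nRT for n: n = PV/(RT).
P = 149 psi = 1.027×10^6 Pa; V = 106 mL = 1.060×10^-4 m³; T = 527 °C = 800.1 K; R = 8.314 J/(mol·K).
n = 0.01637 mol
0.01637 mol × (1 mmol / 0.001000 mol) = 16.37 mmol

16.4 mmol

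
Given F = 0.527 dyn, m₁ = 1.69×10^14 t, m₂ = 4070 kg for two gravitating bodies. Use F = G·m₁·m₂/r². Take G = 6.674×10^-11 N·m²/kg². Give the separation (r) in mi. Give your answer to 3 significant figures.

58000 mi

From Newton's law of gravitation: r = √(G·m₁m₂/F).
F = 0.527 dyn = 5.270×10^-6 N; m₁ = 1.69×10^14 t = 1.690×10^17 kg; m₂ = 4070 kg; G = 6.674×10^-11 N·m²/kg².
r = 9.333×10^7 m
9.333×10^7 m × (1 mi / 1609 m) = 57994 mi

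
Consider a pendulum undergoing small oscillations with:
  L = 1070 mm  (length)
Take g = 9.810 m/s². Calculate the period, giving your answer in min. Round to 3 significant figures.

0.0346 min

Directly: T = 2π√(L/g).
L = 1070 mm = 1.070 m; g = 9.810 m/s².
T = 2.075 s
2.075 s × (1 min / 60.00 s) = 0.03458 min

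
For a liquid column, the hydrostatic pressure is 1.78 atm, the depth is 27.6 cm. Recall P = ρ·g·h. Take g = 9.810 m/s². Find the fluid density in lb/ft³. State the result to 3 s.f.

Rearranging: ρ = P/(g·h).
P = 1.78 atm = 1.804×10^5 Pa; h = 27.6 cm = 0.2760 m; g = 9.810 m/s².
ρ = 66613 kg/m³
66613 kg/m³ × (1 lb/ft³ / 16.02 kg/m³) = 4159 lb/ft³

4160 lb/ft³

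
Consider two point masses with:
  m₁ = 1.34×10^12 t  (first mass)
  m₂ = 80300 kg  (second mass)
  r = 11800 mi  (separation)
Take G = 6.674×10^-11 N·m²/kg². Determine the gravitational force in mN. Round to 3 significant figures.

F is given directly by: F = Gm₁m₂/r².
m₁ = 1.34×10^12 t = 1.340×10^15 kg; m₂ = 80300 kg; r = 11800 mi = 1.899×10^7 m; G = 6.674×10^-11 N·m²/kg².
F = 1.991×10^-5 N
1.991×10^-5 N × (1 mN / 0.001000 N) = 0.01991 mN

0.0199 mN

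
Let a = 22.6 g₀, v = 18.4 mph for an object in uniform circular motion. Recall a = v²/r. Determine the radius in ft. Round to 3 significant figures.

Solving a = v²/r for r: r = v²/a.
a = 22.6 g₀ = 221.6 m/s²; v = 18.4 mph = 8.226 m/s.
r = 0.3053 m
0.3053 m × (1 ft / 0.3048 m) = 1.002 ft

1.00 ft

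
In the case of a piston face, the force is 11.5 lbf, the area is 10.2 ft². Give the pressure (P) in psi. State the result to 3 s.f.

0.00783 psi

Directly: P = F/A.
F = 11.5 lbf = 51.15 N; A = 10.2 ft² = 0.9476 m².
P = 53.98 Pa  (the unit combination reduces to kg/(m·s²) = Pa)
53.98 Pa × (1 psi / 6895 Pa) = 0.007830 psi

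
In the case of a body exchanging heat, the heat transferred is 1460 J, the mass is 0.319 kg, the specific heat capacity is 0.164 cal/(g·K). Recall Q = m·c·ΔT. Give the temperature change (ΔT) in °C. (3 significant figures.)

6.67 °C

Rearranging Q = m·c·ΔT for ΔT: ΔT = Q/(m·c).
Q = 1460 J; m = 0.319 kg; c = 0.164 cal/(g·K) = 686.2 J/(kg·K).
ΔT = 6.670 K
Since 1 °C = 1 K, 6.670 °C.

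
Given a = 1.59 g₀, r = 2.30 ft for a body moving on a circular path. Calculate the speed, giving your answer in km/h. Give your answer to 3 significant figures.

Rearranging a = v²/r for v: v = √(a·r).
a = 1.59 g₀ = 15.59 m/s²; r = 2.30 ft = 0.7010 m.
v = 3.306 m/s
3.306 m/s × (1 km/h / 0.2778 m/s) = 11.90 km/h

11.9 km/h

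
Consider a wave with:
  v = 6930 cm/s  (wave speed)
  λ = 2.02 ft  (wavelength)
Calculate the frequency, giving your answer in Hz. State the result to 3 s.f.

Rearranging v = f·λ for f: f = v/λ.
v = 6930 cm/s = 69.30 m/s; λ = 2.02 ft = 0.6157 m.
f = 112.6 Hz

113 Hz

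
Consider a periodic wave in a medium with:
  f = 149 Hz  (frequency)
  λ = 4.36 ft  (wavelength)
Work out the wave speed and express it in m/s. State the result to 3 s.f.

Directly: v = fλ.
f = 149 Hz; λ = 4.36 ft = 1.329 m.
v = 198.0 m/s

198 m/s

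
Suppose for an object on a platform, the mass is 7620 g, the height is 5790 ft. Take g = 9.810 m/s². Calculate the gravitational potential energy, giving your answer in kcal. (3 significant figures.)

Directly: PE = mgh.
m = 7620 g = 7.620 kg; h = 5790 ft = 1765 m; g = 9.810 m/s².
PE = 1.319×10^5 J
1.319×10^5 J × (1 kcal / 4184 J) = 31.53 kcal

31.5 kcal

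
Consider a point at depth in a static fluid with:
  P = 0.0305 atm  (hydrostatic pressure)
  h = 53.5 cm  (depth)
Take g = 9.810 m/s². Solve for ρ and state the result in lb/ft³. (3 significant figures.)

36.8 lb/ft³

Solving P = ρ·g·h for ρ: ρ = P/(g·h).
P = 0.0305 atm = 3090 Pa; h = 53.5 cm = 0.5350 m; g = 9.810 m/s².
ρ = 588.8 kg/m³
588.8 kg/m³ × (1 lb/ft³ / 16.02 kg/m³) = 36.76 lb/ft³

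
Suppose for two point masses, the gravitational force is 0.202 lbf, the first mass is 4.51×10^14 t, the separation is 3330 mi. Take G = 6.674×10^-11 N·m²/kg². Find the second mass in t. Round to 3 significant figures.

857 t

From Newton's law of gravitation: m₂ = F·r²/(G·m₁).
F = 0.202 lbf = 0.8985 N; m₁ = 4.51×10^14 t = 4.510×10^17 kg; r = 3330 mi = 5.359×10^6 m; G = 6.674×10^-11 N·m²/kg².
m₂ = 8.574×10^5 kg
8.574×10^5 kg × (1 t / 1000 kg) = 857.4 t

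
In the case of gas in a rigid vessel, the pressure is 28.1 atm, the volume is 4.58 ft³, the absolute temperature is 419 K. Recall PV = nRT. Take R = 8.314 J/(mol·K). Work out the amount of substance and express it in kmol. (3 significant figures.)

0.106 kmol

Solving PV = nRT for n: n = PV/(RT).
P = 28.1 atm = 2.847×10^6 Pa; V = 4.58 ft³ = 0.1297 m³; T = 419 K; R = 8.314 J/(mol·K).
n = 106.0 mol
106.0 mol × (1 kmol / 1000 mol) = 0.1060 kmol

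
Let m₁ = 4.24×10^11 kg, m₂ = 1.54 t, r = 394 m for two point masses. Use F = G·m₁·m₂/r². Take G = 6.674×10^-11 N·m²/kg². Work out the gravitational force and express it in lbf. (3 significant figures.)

0.0631 lbf

F is given directly by: F = Gm₁m₂/r².
m₁ = 4.24×10^11 kg; m₂ = 1.54 t = 1540 kg; r = 394 m; G = 6.674×10^-11 N·m²/kg².
F = 0.2807 N  (the unit combination reduces to kg·m/s² = N)
0.2807 N × (1 lbf / 4.448 N) = 0.06311 lbf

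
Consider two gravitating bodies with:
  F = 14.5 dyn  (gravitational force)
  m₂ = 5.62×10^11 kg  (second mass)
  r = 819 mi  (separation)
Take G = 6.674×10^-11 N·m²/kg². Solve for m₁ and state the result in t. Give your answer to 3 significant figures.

From Newton's law of gravitation: m₁ = F·r²/(G·m₂).
F = 14.5 dyn = 1.450×10^-4 N; m₂ = 5.62×10^11 kg; r = 819 mi = 1.318×10^6 m; G = 6.674×10^-11 N·m²/kg².
m₁ = 6.716×10^6 kg
6.716×10^6 kg × (1 t / 1000 kg) = 6716 t

6720 t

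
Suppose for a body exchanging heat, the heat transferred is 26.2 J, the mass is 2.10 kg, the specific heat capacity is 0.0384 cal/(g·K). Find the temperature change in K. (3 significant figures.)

0.0777 K

Rearranging: ΔT = Q/(m·c).
Q = 26.2 J; m = 2.10 kg; c = 0.0384 cal/(g·K) = 160.7 J/(kg·K).
ΔT = 0.07765 K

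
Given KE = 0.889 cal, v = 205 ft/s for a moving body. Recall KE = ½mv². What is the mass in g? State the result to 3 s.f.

Rearranging KE = ½mv² for m: m = 2·KE/v².
KE = 0.889 cal = 3.720 J; v = 205 ft/s = 62.48 m/s.
m = 0.001905 kg
0.001905 kg × (1 g / 0.001000 kg) = 1.905 g

1.91 g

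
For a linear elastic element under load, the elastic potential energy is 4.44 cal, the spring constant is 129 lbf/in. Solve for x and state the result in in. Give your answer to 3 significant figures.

Rearranging: x = √(2U/k).
U = 4.44 cal = 18.58 J; k = 129 lbf/in = 22591 N/m.
x = 0.04055 m
0.04055 m × (1 in / 0.02540 m) = 1.597 in

1.60 in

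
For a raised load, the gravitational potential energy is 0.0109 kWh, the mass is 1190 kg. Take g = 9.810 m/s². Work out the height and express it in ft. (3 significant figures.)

Solving PE = m·g·h for h: h = PE/(m·g).
PE = 0.0109 kWh = 39240 J; m = 1190 kg; g = 9.810 m/s².
h = 3.361 m
3.361 m × (1 ft / 0.3048 m) = 11.03 ft

11.0 ft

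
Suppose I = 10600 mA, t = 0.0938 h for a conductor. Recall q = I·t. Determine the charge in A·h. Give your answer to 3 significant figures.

q is given directly by: q = It.
I = 10600 mA = 10.60 A; t = 0.0938 h = 337.7 s.
q = 3579 C
3579 C × (1 A·h / 3600 C) = 0.9943 A·h

0.994 A·h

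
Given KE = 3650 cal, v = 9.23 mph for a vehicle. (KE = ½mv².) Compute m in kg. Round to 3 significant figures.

Solving KE = ½mv² for m: m = 2·KE/v².
KE = 3650 cal = 15272 J; v = 9.23 mph = 4.126 m/s.
m = 1794 kg

1790 kg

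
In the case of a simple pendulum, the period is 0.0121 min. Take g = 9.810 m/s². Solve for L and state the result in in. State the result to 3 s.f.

5.16 in

Rearranging: L = g·(T/2π)².
T = 0.0121 min = 0.7260 s; g = 9.810 m/s².
L = 0.1310 m
0.1310 m × (1 in / 0.02540 m) = 5.156 in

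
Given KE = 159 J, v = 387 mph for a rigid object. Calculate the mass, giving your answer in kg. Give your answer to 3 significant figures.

0.0106 kg

Solving KE = ½mv² for m: m = 2·KE/v².
KE = 159 J; v = 387 mph = 173.0 m/s.
m = 0.01062 kg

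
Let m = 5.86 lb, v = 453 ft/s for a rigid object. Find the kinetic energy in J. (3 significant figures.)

Directly: KE = ½mv².
m = 5.86 lb = 2.658 kg; v = 453 ft/s = 138.1 m/s.
KE = 25337 J  (the unit combination reduces to kg·m²/s² = J)

25300 J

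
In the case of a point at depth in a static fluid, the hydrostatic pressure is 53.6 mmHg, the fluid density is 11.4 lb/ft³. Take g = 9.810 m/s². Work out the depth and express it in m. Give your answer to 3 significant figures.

3.99 m

Rearranging P = ρ·g·h for h: h = P/(ρ·g).
P = 53.6 mmHg = 7146 Pa; ρ = 11.4 lb/ft³ = 182.6 kg/m³; g = 9.810 m/s².
h = 3.989 m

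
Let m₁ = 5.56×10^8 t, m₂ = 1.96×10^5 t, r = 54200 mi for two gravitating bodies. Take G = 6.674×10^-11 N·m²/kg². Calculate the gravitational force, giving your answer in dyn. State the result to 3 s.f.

0.0956 dyn

F is given directly by: F = Gm₁m₂/r².
m₁ = 5.56×10^8 t = 5.560×10^11 kg; m₂ = 1.96×10^5 t = 1.960×10^8 kg; r = 54200 mi = 8.723×10^7 m; G = 6.674×10^-11 N·m²/kg².
F = 9.559×10^-7 N
9.559×10^-7 N × (1 dyn / 1.000×10^-5 N) = 0.09559 dyn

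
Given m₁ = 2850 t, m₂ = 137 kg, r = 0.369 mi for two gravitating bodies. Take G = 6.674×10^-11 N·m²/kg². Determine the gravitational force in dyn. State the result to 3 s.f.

From Newton's law of gravitation: F = Gm₁m₂/r².
m₁ = 2850 t = 2.850×10^6 kg; m₂ = 137 kg; r = 0.369 mi = 593.8 m; G = 6.674×10^-11 N·m²/kg².
F = 7.389×10^-8 N
7.389×10^-8 N × (1 dyn / 1.000×10^-5 N) = 0.007389 dyn

0.00739 dyn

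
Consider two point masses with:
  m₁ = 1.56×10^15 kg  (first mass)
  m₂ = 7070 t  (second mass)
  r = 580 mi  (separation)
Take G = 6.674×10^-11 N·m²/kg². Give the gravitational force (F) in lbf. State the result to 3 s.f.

From Newton's law of gravitation: F = Gm₁m₂/r².
m₁ = 1.56×10^15 kg; m₂ = 7070 t = 7.070×10^6 kg; r = 580 mi = 9.334×10^5 m; G = 6.674×10^-11 N·m²/kg².
F = 0.8448 N
0.8448 N × (1 lbf / 4.448 N) = 0.1899 lbf

0.190 lbf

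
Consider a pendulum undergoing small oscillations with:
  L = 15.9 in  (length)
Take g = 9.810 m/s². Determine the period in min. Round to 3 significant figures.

Directly: T = 2π√(L/g).
L = 15.9 in = 0.4039 m; g = 9.810 m/s².
T = 1.275 s
1.275 s × (1 min / 60.00 s) = 0.02125 min

0.0212 min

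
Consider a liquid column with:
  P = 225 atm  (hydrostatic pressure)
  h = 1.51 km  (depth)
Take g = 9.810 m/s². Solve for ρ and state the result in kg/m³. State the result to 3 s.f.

Solving P = ρ·g·h for ρ: ρ = P/(g·h).
P = 225 atm = 2.280×10^7 Pa; h = 1.51 km = 1510 m; g = 9.810 m/s².
ρ = 1539 kg/m³

1540 kg/m³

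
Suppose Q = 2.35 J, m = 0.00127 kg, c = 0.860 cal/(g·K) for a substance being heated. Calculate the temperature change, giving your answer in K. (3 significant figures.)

Solving Q = m·c·ΔT for ΔT: ΔT = Q/(m·c).
Q = 2.35 J; m = 0.00127 kg; c = 0.860 cal/(g·K) = 3598 J/(kg·K).
ΔT = 0.5142 K

0.514 K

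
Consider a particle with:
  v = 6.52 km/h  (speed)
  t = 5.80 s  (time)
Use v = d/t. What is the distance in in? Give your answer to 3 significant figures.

Rearranging v = d/t for d: d = v·t.
v = 6.52 km/h = 1.811 m/s; t = 5.80 s.
d = 10.50 m
10.50 m × (1 in / 0.02540 m) = 413.6 in

414 in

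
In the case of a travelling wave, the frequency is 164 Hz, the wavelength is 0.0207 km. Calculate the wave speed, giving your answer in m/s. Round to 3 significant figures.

Directly: v = fλ.
f = 164 Hz; λ = 0.0207 km = 20.70 m.
v = 3395 m/s

3390 m/s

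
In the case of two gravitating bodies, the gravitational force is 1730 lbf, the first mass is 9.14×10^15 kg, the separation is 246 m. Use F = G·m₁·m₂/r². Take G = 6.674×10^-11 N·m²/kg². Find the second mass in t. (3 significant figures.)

0.763 t

From Newton's law of gravitation: m₂ = F·r²/(G·m₁).
F = 1730 lbf = 7695 N; m₁ = 9.14×10^15 kg; r = 246 m; G = 6.674×10^-11 N·m²/kg².
m₂ = 763.4 kg
763.4 kg × (1 t / 1000 kg) = 0.7634 t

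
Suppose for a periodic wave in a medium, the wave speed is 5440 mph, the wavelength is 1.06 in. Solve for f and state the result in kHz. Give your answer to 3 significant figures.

90.3 kHz

Rearranging v = f·λ for f: f = v/λ.
v = 5440 mph = 2432 m/s; λ = 1.06 in = 0.02692 m.
f = 90325 Hz
90325 Hz × (1 kHz / 1000 Hz) = 90.32 kHz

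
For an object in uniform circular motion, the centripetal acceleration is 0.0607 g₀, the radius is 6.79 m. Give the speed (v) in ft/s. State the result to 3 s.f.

6.60 ft/s

Rearranging: v = √(a·r).
a = 0.0607 g₀ = 0.5953 m/s²; r = 6.79 m.
v = 2.010 m/s
2.010 m/s × (1 ft/s / 0.3048 m/s) = 6.596 ft/s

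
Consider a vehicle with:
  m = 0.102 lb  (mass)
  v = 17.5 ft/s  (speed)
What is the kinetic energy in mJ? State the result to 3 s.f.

658 mJ

KE is given directly by: KE = ½mv².
m = 0.102 lb = 0.04627 kg; v = 17.5 ft/s = 5.334 m/s.
KE = 0.6582 J  (the unit combination reduces to kg·m²/s² = J)
0.6582 J × (1 mJ / 0.001000 J) = 658.2 mJ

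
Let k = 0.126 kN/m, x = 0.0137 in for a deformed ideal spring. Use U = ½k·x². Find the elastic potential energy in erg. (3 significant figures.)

U is given directly by: U = ½kx².
k = 0.126 kN/m = 126.0 N/m; x = 0.0137 in = 3.480×10^-4 m.
U = 7.629×10^-6 J  (the unit combination reduces to kg·m²/s² = J)
7.629×10^-6 J × (1 erg / 1.000×10^-7 J) = 76.29 erg

76.3 erg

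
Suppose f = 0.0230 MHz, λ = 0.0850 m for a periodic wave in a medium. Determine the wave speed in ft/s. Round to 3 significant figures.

Directly: v = fλ.
f = 0.0230 MHz = 23000 Hz; λ = 0.0850 m.
v = 1955 m/s
1955 m/s × (1 ft/s / 0.3048 m/s) = 6414 ft/s

6410 ft/s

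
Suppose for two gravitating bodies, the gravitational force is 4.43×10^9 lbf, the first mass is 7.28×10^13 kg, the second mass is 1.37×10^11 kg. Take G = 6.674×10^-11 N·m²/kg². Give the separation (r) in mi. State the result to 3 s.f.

Rearranging F = G·m₁·m₂/r² for r: r = √(G·m₁m₂/F).
F = 4.43×10^9 lbf = 1.971×10^10 N; m₁ = 7.28×10^13 kg; m₂ = 1.37×10^11 kg; G = 6.674×10^-11 N·m²/kg².
r = 183.8 m
183.8 m × (1 mi / 1609 m) = 0.1142 mi

0.114 mi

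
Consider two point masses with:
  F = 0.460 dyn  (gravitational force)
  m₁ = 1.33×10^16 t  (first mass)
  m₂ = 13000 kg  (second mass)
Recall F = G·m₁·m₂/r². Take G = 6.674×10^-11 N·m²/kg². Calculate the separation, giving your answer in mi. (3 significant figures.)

9.84×10^5 mi

From Newton's law of gravitation: r = √(G·m₁m₂/F).
F = 0.460 dyn = 4.600×10^-6 N; m₁ = 1.33×10^16 t = 1.330×10^19 kg; m₂ = 13000 kg; G = 6.674×10^-11 N·m²/kg².
r = 1.584×10^9 m
1.584×10^9 m × (1 mi / 1609 m) = 9.842×10^5 mi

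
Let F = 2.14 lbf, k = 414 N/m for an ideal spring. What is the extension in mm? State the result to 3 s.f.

From Hooke's law: x = F/k.
F = 2.14 lbf = 9.519 N; k = 414 N/m.
x = 0.02299 m
0.02299 m × (1 mm / 0.001000 m) = 22.99 mm

23.0 mm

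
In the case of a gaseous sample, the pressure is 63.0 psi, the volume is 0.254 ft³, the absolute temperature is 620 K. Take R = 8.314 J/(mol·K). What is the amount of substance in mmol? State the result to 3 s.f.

Solving PV = nRT for n: n = PV/(RT).
P = 63.0 psi = 4.344×10^5 Pa; V = 0.254 ft³ = 0.007192 m³; T = 620 K; R = 8.314 J/(mol·K).
n = 0.6061 mol
0.6061 mol × (1 mmol / 0.001000 mol) = 606.1 mmol

606 mmol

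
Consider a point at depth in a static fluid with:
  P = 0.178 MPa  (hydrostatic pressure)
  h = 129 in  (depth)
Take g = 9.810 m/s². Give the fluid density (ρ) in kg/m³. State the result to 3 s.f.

Rearranging P = ρ·g·h for ρ: ρ = P/(g·h).
P = 0.178 MPa = 1.780×10^5 Pa; h = 129 in = 3.277 m; g = 9.810 m/s².
ρ = 5538 kg/m³

5540 kg/m³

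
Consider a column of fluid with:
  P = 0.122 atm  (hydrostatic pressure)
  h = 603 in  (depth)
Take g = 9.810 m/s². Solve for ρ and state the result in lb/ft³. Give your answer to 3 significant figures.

5.14 lb/ft³

Solving P = ρ·g·h for ρ: ρ = P/(g·h).
P = 0.122 atm = 12362 Pa; h = 603 in = 15.32 m; g = 9.810 m/s².
ρ = 82.27 kg/m³
82.27 kg/m³ × (1 lb/ft³ / 16.02 kg/m³) = 5.136 lb/ft³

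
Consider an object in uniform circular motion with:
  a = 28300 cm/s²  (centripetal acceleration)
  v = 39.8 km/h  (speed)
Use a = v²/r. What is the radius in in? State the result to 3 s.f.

Rearranging a = v²/r for r: r = v²/a.
a = 28300 cm/s² = 283.0 m/s²; v = 39.8 km/h = 11.06 m/s.
r = 0.4319 m
0.4319 m × (1 in / 0.02540 m) = 17.00 in

17.0 in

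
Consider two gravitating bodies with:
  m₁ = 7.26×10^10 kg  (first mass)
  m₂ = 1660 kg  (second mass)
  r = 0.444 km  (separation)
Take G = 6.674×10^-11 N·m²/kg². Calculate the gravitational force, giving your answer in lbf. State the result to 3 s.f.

Directly: F = Gm₁m₂/r².
m₁ = 7.26×10^10 kg; m₂ = 1660 kg; r = 0.444 km = 444.0 m; G = 6.674×10^-11 N·m²/kg².
F = 0.04080 N
0.04080 N × (1 lbf / 4.448 N) = 0.009172 lbf

0.00917 lbf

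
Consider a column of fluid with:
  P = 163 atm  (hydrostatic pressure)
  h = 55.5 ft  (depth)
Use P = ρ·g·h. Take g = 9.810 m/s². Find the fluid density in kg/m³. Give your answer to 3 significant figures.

99500 kg/m³

Rearranging P = ρ·g·h for ρ: ρ = P/(g·h).
P = 163 atm = 1.652×10^7 Pa; h = 55.5 ft = 16.92 m; g = 9.810 m/s².
ρ = 99524 kg/m³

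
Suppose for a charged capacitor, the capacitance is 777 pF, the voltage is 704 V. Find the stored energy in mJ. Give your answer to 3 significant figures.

0.193 mJ

Directly: E = ½CV².
C = 777 pF = 7.770×10^-10 F; V = 704 V.
E = 1.925×10^-4 J
1.925×10^-4 J × (1 mJ / 0.001000 J) = 0.1925 mJ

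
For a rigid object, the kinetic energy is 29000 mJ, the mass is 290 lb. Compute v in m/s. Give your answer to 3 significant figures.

Rearranging: v = √(2·KE/m).
KE = 29000 mJ = 29.00 J; m = 290 lb = 131.5 kg.
v = 0.6640 m/s

0.664 m/s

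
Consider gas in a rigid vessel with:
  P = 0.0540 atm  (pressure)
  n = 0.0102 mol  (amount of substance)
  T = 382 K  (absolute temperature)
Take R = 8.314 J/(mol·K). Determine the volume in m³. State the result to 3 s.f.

0.00592 m³

From the ideal-gas law: V = nRT/P.
P = 0.0540 atm = 5472 Pa; n = 0.0102 mol; T = 382 K; R = 8.314 J/(mol·K).
V = 0.005921 m³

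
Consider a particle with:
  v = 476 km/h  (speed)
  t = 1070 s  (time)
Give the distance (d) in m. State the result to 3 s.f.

1.41×10^5 m

Rearranging v = d/t for d: d = v·t.
v = 476 km/h = 132.2 m/s; t = 1070 s.
d = 1.415×10^5 m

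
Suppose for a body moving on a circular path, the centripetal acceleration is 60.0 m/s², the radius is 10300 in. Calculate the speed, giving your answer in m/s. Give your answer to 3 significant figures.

Solving a = v²/r for v: v = √(a·r).
a = 60.0 m/s²; r = 10300 in = 261.6 m.
v = 125.3 m/s

125 m/s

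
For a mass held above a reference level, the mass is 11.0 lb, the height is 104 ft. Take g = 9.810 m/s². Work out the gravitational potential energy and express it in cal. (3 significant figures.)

Directly: PE = mgh.
m = 11.0 lb = 4.990 kg; h = 104 ft = 31.70 m; g = 9.810 m/s².
PE = 1552 J
1552 J × (1 cal / 4.184 J) = 370.8 cal

371 cal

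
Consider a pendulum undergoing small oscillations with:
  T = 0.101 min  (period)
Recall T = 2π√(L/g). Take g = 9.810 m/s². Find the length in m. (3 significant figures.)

Solving T = 2π√(L/g) for L: L = g·(T/2π)².
T = 0.101 min = 6.060 s; g = 9.810 m/s².
L = 9.125 m

9.13 m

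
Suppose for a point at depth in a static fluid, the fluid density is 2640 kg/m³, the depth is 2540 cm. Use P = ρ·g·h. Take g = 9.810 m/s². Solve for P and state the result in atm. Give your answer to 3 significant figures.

6.49 atm

P is given directly by: P = ρgh.
ρ = 2640 kg/m³; h = 2540 cm = 25.40 m; g = 9.810 m/s².
P = 6.578×10^5 Pa
6.578×10^5 Pa × (1 atm / 1.013×10^5 Pa) = 6.492 atm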